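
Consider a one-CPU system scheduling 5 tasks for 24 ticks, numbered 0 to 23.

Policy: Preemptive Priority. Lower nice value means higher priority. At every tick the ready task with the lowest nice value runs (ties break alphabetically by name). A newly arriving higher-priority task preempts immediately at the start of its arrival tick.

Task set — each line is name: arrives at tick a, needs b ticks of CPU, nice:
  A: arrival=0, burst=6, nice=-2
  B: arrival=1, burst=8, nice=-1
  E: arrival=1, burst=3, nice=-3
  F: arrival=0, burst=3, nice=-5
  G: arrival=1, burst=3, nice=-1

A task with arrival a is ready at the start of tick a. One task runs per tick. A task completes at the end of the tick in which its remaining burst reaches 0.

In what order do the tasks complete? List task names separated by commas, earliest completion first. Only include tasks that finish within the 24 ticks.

completion order = F, E, A, B, G

t=0: ready={A,F} → run F
t=1: ready={A,B,E,F,G} → run F
t=2: ready={A,B,E,F,G} → run F
t=3: ready={A,B,E,G} → run E
t=4: ready={A,B,E,G} → run E
t=5: ready={A,B,E,G} → run E
t=6: ready={A,B,G} → run A
t=7: ready={A,B,G} → run A
t=8: ready={A,B,G} → run A
t=9: ready={A,B,G} → run A
t=10: ready={A,B,G} → run A
t=11: ready={A,B,G} → run A
t=12: ready={B,G} → run B
t=13: ready={B,G} → run B
t=14: ready={B,G} → run B
t=15: ready={B,G} → run B
t=16: ready={B,G} → run B
t=17: ready={B,G} → run B
t=18: ready={B,G} → run B
t=19: ready={B,G} → run B
t=20: ready={G} → run G
t=21: ready={G} → run G
t=22: ready={G} → run G
t=23: (idle)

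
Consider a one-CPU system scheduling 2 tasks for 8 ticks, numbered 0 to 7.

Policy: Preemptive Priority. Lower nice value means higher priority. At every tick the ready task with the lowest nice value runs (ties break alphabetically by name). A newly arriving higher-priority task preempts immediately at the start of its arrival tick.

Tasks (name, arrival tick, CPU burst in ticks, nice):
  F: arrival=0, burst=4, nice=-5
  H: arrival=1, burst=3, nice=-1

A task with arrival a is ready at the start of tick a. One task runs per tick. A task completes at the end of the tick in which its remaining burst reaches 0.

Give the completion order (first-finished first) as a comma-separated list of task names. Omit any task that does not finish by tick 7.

completion order = F, H

t=0: ready={F} → run F
t=1: ready={F,H} → run F
t=2: ready={F,H} → run F
t=3: ready={F,H} → run F
t=4: ready={H} → run H
t=5: ready={H} → run H
t=6: ready={H} → run H
t=7: (idle)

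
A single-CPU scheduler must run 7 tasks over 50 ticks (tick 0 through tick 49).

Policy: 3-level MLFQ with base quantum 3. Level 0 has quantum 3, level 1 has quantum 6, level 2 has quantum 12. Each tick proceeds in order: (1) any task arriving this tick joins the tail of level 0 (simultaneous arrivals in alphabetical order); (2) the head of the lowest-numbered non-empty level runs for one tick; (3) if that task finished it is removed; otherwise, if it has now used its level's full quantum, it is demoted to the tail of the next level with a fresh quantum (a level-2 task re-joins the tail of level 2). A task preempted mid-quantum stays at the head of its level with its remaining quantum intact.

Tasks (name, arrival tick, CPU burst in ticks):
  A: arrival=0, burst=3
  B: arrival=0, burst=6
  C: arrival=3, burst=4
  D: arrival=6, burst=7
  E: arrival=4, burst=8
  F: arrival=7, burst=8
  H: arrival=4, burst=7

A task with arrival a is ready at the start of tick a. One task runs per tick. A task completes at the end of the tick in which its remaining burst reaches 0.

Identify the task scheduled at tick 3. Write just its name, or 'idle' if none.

t=0: L0/L1/L2 = AB/-/- → run A
t=1: L0/L1/L2 = AB/-/- → run A
t=2: L0/L1/L2 = AB/-/- → run A
t=3: L0/L1/L2 = BC/-/- → run B
t=4: L0/L1/L2 = BCEH/-/- → run B
t=5: L0/L1/L2 = BCEH/-/- → run B
t=6: L0/L1/L2 = CEHD/B/- → run C
t=7: L0/L1/L2 = CEHDF/B/- → run C
t=8: L0/L1/L2 = CEHDF/B/- → run C
t=9: L0/L1/L2 = EHDF/BC/- → run E
t=10: L0/L1/L2 = EHDF/BC/- → run E
t=11: L0/L1/L2 = EHDF/BC/- → run E
t=12: L0/L1/L2 = HDF/BCE/- → run H
t=13: L0/L1/L2 = HDF/BCE/- → run H
t=14: L0/L1/L2 = HDF/BCE/- → run H
t=15: L0/L1/L2 = DF/BCEH/- → run D
t=16: L0/L1/L2 = DF/BCEH/- → run D
t=17: L0/L1/L2 = DF/BCEH/- → run D
t=18: L0/L1/L2 = F/BCEHD/- → run F
t=19: L0/L1/L2 = F/BCEHD/- → run F
t=20: L0/L1/L2 = F/BCEHD/- → run F
t=21: L0/L1/L2 = -/BCEHDF/- → run B
t=22: L0/L1/L2 = -/BCEHDF/- → run B
t=23: L0/L1/L2 = -/BCEHDF/- → run B
t=24: L0/L1/L2 = -/CEHDF/- → run C
t=25: L0/L1/L2 = -/EHDF/- → run E
t=26: L0/L1/L2 = -/EHDF/- → run E
t=27: L0/L1/L2 = -/EHDF/- → run E
t=28: L0/L1/L2 = -/EHDF/- → run E
t=29: L0/L1/L2 = -/EHDF/- → run E
t=30: L0/L1/L2 = -/HDF/- → run H
t=31: L0/L1/L2 = -/HDF/- → run H
t=32: L0/L1/L2 = -/HDF/- → run H
t=33: L0/L1/L2 = -/HDF/- → run H
t=34: L0/L1/L2 = -/DF/- → run D
t=35: L0/L1/L2 = -/DF/- → run D
t=36: L0/L1/L2 = -/DF/- → run D
t=37: L0/L1/L2 = -/DF/- → run D
t=38: L0/L1/L2 = -/F/- → run F
t=39: L0/L1/L2 = -/F/- → run F
t=40: L0/L1/L2 = -/F/- → run F
t=41: L0/L1/L2 = -/F/- → run F
t=42: L0/L1/L2 = -/F/- → run F
t=43: (idle)
t=44: (idle)
t=45: (idle)
t=46: (idle)
t=47: (idle)
t=48: (idle)
t=49: (idle)

running at tick 3 = B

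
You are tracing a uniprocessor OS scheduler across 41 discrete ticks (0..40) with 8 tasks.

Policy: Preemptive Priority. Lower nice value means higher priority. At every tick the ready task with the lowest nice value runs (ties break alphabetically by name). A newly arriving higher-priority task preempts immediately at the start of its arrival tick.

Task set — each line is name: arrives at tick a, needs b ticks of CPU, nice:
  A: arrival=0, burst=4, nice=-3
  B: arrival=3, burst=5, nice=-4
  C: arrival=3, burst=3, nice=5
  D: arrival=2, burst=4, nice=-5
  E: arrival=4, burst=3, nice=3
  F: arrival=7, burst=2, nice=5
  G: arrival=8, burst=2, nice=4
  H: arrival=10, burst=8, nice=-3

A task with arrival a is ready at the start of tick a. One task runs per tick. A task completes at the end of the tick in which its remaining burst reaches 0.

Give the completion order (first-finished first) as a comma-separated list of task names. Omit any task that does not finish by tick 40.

t=0: ready={A} → run A
t=1: ready={A} → run A
t=2: ready={A,D} → run D
t=3: ready={A,B,C,D} → run D
t=4: ready={A,B,C,D,E} → run D
t=5: ready={A,B,C,D,E} → run D
t=6: ready={A,B,C,E} → run B
t=7: ready={A,B,C,E,F} → run B
t=8: ready={A,B,C,E,F,G} → run B
t=9: ready={A,B,C,E,F,G} → run B
t=10: ready={A,B,C,E,F,G,H} → run B
t=11: ready={A,C,E,F,G,H} → run A
t=12: ready={A,C,E,F,G,H} → run A
t=13: ready={C,E,F,G,H} → run H
t=14: ready={C,E,F,G,H} → run H
t=15: ready={C,E,F,G,H} → run H
t=16: ready={C,E,F,G,H} → run H
t=17: ready={C,E,F,G,H} → run H
t=18: ready={C,E,F,G,H} → run H
t=19: ready={C,E,F,G,H} → run H
t=20: ready={C,E,F,G,H} → run H
t=21: ready={C,E,F,G} → run E
t=22: ready={C,E,F,G} → run E
t=23: ready={C,E,F,G} → run E
t=24: ready={C,F,G} → run G
t=25: ready={C,F,G} → run G
t=26: ready={C,F} → run C
t=27: ready={C,F} → run C
t=28: ready={C,F} → run C
t=29: ready={F} → run F
t=30: ready={F} → run F
t=31: (idle)
t=32: (idle)
t=33: (idle)
t=34: (idle)
t=35: (idle)
t=36: (idle)
t=37: (idle)
t=38: (idle)
t=39: (idle)
t=40: (idle)

completion order = D, B, A, H, E, G, C, F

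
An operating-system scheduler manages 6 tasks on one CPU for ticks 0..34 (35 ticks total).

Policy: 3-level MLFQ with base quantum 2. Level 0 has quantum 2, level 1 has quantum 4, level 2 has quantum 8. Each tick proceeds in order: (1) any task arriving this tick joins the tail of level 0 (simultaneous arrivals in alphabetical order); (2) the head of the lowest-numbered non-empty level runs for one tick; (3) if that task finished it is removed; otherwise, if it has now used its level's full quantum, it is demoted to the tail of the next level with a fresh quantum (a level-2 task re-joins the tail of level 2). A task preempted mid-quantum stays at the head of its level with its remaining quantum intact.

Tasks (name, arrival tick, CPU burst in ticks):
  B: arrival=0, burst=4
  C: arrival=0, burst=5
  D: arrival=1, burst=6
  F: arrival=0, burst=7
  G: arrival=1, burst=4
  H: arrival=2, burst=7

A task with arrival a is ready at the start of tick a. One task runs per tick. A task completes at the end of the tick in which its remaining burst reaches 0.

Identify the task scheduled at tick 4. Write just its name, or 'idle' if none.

running at tick 4 = F

t=0: L0/L1/L2 = BCF/-/- → run B
t=1: L0/L1/L2 = BCFDG/-/- → run B
t=2: L0/L1/L2 = CFDGH/B/- → run C
t=3: L0/L1/L2 = CFDGH/B/- → run C
t=4: L0/L1/L2 = FDGH/BC/- → run F
t=5: L0/L1/L2 = FDGH/BC/- → run F
t=6: L0/L1/L2 = DGH/BCF/- → run D
t=7: L0/L1/L2 = DGH/BCF/- → run D
t=8: L0/L1/L2 = GH/BCFD/- → run G
t=9: L0/L1/L2 = GH/BCFD/- → run G
t=10: L0/L1/L2 = H/BCFDG/- → run H
t=11: L0/L1/L2 = H/BCFDG/- → run H
t=12: L0/L1/L2 = -/BCFDGH/- → run B
t=13: L0/L1/L2 = -/BCFDGH/- → run B
t=14: L0/L1/L2 = -/CFDGH/- → run C
t=15: L0/L1/L2 = -/CFDGH/- → run C
t=16: L0/L1/L2 = -/CFDGH/- → run C
t=17: L0/L1/L2 = -/FDGH/- → run F
t=18: L0/L1/L2 = -/FDGH/- → run F
t=19: L0/L1/L2 = -/FDGH/- → run F
t=20: L0/L1/L2 = -/FDGH/- → run F
t=21: L0/L1/L2 = -/DGH/F → run D
t=22: L0/L1/L2 = -/DGH/F → run D
t=23: L0/L1/L2 = -/DGH/F → run D
t=24: L0/L1/L2 = -/DGH/F → run D
t=25: L0/L1/L2 = -/GH/F → run G
t=26: L0/L1/L2 = -/GH/F → run G
t=27: L0/L1/L2 = -/H/F → run H
t=28: L0/L1/L2 = -/H/F → run H
t=29: L0/L1/L2 = -/H/F → run H
t=30: L0/L1/L2 = -/H/F → run H
t=31: L0/L1/L2 = -/-/FH → run F
t=32: L0/L1/L2 = -/-/H → run H
t=33: (idle)
t=34: (idle)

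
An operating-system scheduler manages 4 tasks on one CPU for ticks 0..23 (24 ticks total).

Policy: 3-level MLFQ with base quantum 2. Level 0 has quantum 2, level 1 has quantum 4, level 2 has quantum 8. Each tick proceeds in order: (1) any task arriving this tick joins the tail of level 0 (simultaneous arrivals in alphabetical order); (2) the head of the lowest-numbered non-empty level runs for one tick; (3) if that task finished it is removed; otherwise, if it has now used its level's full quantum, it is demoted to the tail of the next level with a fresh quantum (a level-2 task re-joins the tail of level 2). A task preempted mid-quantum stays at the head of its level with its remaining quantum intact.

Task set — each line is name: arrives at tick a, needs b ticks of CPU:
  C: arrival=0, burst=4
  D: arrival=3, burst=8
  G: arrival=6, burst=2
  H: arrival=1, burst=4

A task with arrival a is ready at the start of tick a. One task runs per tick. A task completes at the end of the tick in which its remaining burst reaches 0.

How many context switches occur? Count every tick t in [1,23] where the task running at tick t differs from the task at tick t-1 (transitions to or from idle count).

context switches = 7

t=0: L0/L1/L2 = C/-/- → run C
t=1: L0/L1/L2 = CH/-/- → run C
t=2: L0/L1/L2 = H/C/- → run H
t=3: L0/L1/L2 = HD/C/- → run H
t=4: L0/L1/L2 = D/CH/- → run D
t=5: L0/L1/L2 = D/CH/- → run D
t=6: L0/L1/L2 = G/CHD/- → run G
t=7: L0/L1/L2 = G/CHD/- → run G
t=8: L0/L1/L2 = -/CHD/- → run C
t=9: L0/L1/L2 = -/CHD/- → run C
t=10: L0/L1/L2 = -/HD/- → run H
t=11: L0/L1/L2 = -/HD/- → run H
t=12: L0/L1/L2 = -/D/- → run D
t=13: L0/L1/L2 = -/D/- → run D
t=14: L0/L1/L2 = -/D/- → run D
t=15: L0/L1/L2 = -/D/- → run D
t=16: L0/L1/L2 = -/-/D → run D
t=17: L0/L1/L2 = -/-/D → run D
t=18: (idle)
t=19: (idle)
t=20: (idle)
t=21: (idle)
t=22: (idle)
t=23: (idle)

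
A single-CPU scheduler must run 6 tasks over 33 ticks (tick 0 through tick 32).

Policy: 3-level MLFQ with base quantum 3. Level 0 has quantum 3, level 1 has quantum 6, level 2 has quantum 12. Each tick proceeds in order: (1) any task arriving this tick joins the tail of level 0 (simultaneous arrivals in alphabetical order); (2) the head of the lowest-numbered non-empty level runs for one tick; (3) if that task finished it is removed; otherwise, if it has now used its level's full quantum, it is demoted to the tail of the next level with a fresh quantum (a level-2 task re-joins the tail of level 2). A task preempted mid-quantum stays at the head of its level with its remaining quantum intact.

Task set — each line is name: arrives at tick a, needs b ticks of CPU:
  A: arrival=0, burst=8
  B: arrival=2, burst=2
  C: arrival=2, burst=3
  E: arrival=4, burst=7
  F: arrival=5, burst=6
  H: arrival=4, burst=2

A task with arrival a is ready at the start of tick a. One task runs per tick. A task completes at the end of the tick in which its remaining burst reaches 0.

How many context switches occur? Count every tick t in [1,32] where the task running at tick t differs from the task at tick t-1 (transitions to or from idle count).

context switches = 9

t=0: L0/L1/L2 = A/-/- → run A
t=1: L0/L1/L2 = A/-/- → run A
t=2: L0/L1/L2 = ABC/-/- → run A
t=3: L0/L1/L2 = BC/A/- → run B
t=4: L0/L1/L2 = BCEH/A/- → run B
t=5: L0/L1/L2 = CEHF/A/- → run C
t=6: L0/L1/L2 = CEHF/A/- → run C
t=7: L0/L1/L2 = CEHF/A/- → run C
t=8: L0/L1/L2 = EHF/A/- → run E
t=9: L0/L1/L2 = EHF/A/- → run E
t=10: L0/L1/L2 = EHF/A/- → run E
t=11: L0/L1/L2 = HF/AE/- → run H
t=12: L0/L1/L2 = HF/AE/- → run H
t=13: L0/L1/L2 = F/AE/- → run F
t=14: L0/L1/L2 = F/AE/- → run F
t=15: L0/L1/L2 = F/AE/- → run F
t=16: L0/L1/L2 = -/AEF/- → run A
t=17: L0/L1/L2 = -/AEF/- → run A
t=18: L0/L1/L2 = -/AEF/- → run A
t=19: L0/L1/L2 = -/AEF/- → run A
t=20: L0/L1/L2 = -/AEF/- → run A
t=21: L0/L1/L2 = -/EF/- → run E
t=22: L0/L1/L2 = -/EF/- → run E
t=23: L0/L1/L2 = -/EF/- → run E
t=24: L0/L1/L2 = -/EF/- → run E
t=25: L0/L1/L2 = -/F/- → run F
t=26: L0/L1/L2 = -/F/- → run F
t=27: L0/L1/L2 = -/F/- → run F
t=28: (idle)
t=29: (idle)
t=30: (idle)
t=31: (idle)
t=32: (idle)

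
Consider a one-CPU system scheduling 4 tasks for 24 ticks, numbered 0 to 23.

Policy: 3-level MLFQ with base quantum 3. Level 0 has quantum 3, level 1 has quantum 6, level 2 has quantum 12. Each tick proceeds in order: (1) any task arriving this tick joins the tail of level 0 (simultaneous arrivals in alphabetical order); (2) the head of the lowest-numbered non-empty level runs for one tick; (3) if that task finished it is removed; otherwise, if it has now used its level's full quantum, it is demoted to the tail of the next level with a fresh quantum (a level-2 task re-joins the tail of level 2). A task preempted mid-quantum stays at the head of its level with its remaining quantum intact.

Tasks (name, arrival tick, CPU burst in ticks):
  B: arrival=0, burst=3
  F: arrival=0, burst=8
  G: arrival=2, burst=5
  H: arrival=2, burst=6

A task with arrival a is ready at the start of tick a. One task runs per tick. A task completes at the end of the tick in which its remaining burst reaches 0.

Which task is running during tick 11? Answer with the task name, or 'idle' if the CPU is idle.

running at tick 11 = H

t=0: L0/L1/L2 = BF/-/- → run B
t=1: L0/L1/L2 = BF/-/- → run B
t=2: L0/L1/L2 = BFGH/-/- → run B
t=3: L0/L1/L2 = FGH/-/- → run F
t=4: L0/L1/L2 = FGH/-/- → run F
t=5: L0/L1/L2 = FGH/-/- → run F
t=6: L0/L1/L2 = GH/F/- → run G
t=7: L0/L1/L2 = GH/F/- → run G
t=8: L0/L1/L2 = GH/F/- → run G
t=9: L0/L1/L2 = H/FG/- → run H
t=10: L0/L1/L2 = H/FG/- → run H
t=11: L0/L1/L2 = H/FG/- → run H
t=12: L0/L1/L2 = -/FGH/- → run F
t=13: L0/L1/L2 = -/FGH/- → run F
t=14: L0/L1/L2 = -/FGH/- → run F
t=15: L0/L1/L2 = -/FGH/- → run F
t=16: L0/L1/L2 = -/FGH/- → run F
t=17: L0/L1/L2 = -/GH/- → run G
t=18: L0/L1/L2 = -/GH/- → run G
t=19: L0/L1/L2 = -/H/- → run H
t=20: L0/L1/L2 = -/H/- → run H
t=21: L0/L1/L2 = -/H/- → run H
t=22: (idle)
t=23: (idle)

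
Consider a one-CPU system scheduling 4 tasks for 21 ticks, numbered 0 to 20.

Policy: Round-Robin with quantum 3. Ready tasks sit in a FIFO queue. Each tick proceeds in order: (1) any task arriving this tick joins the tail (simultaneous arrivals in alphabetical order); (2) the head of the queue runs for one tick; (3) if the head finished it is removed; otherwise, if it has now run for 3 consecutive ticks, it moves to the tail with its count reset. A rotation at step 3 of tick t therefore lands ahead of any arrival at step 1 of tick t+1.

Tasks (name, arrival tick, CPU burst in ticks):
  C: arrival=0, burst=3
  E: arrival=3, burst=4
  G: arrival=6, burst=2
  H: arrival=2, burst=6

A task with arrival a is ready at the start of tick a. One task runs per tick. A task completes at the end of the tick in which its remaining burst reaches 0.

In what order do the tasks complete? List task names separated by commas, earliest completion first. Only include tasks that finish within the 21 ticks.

t=0: queue=[C] q_used=0 → run C
t=1: queue=[C] q_used=1 → run C
t=2: queue=[C,H] q_used=2 → run C
t=3: queue=[H,E] q_used=0 → run H
t=4: queue=[H,E] q_used=1 → run H
t=5: queue=[H,E] q_used=2 → run H
t=6: queue=[E,H,G] q_used=0 → run E
t=7: queue=[E,H,G] q_used=1 → run E
t=8: queue=[E,H,G] q_used=2 → run E
t=9: queue=[H,G,E] q_used=0 → run H
t=10: queue=[H,G,E] q_used=1 → run H
t=11: queue=[H,G,E] q_used=2 → run H
t=12: queue=[G,E] q_used=0 → run G
t=13: queue=[G,E] q_used=1 → run G
t=14: queue=[E] q_used=0 → run E
t=15: (idle)
t=16: (idle)
t=17: (idle)
t=18: (idle)
t=19: (idle)
t=20: (idle)

completion order = C, H, G, E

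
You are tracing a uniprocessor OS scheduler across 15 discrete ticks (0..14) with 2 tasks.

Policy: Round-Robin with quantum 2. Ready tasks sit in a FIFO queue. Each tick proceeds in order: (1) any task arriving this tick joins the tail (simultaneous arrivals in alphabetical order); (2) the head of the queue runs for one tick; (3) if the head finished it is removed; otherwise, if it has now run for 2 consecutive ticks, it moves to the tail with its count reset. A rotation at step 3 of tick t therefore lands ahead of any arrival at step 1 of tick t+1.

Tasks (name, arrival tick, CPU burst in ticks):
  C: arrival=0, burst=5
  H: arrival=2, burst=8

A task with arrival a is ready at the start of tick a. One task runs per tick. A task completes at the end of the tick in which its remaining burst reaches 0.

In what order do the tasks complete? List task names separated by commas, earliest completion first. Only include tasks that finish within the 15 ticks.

completion order = C, H

t=0: queue=[C] q_used=0 → run C
t=1: queue=[C] q_used=1 → run C
t=2: queue=[C,H] q_used=0 → run C
t=3: queue=[C,H] q_used=1 → run C
t=4: queue=[H,C] q_used=0 → run H
t=5: queue=[H,C] q_used=1 → run H
t=6: queue=[C,H] q_used=0 → run C
t=7: queue=[H] q_used=0 → run H
t=8: queue=[H] q_used=1 → run H
t=9: queue=[H] q_used=0 → run H
t=10: queue=[H] q_used=1 → run H
t=11: queue=[H] q_used=0 → run H
t=12: queue=[H] q_used=1 → run H
t=13: (idle)
t=14: (idle)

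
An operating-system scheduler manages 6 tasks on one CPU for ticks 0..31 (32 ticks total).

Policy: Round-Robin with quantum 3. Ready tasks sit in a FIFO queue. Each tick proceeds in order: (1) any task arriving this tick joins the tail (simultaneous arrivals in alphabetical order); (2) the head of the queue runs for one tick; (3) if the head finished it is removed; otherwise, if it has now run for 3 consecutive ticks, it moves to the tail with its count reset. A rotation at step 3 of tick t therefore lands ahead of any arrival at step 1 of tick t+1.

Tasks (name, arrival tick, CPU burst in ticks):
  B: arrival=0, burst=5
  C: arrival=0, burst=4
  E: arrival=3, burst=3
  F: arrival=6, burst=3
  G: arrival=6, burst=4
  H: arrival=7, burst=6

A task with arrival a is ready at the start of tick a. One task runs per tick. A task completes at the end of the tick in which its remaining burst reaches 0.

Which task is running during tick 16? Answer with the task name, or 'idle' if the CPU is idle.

running at tick 16 = G

t=0: queue=[B,C] q_used=0 → run B
t=1: queue=[B,C] q_used=1 → run B
t=2: queue=[B,C] q_used=2 → run B
t=3: queue=[C,B,E] q_used=0 → run C
t=4: queue=[C,B,E] q_used=1 → run C
t=5: queue=[C,B,E] q_used=2 → run C
t=6: queue=[B,E,C,F,G] q_used=0 → run B
t=7: queue=[B,E,C,F,G,H] q_used=1 → run B
t=8: queue=[E,C,F,G,H] q_used=0 → run E
t=9: queue=[E,C,F,G,H] q_used=1 → run E
t=10: queue=[E,C,F,G,H] q_used=2 → run E
t=11: queue=[C,F,G,H] q_used=0 → run C
t=12: queue=[F,G,H] q_used=0 → run F
t=13: queue=[F,G,H] q_used=1 → run F
t=14: queue=[F,G,H] q_used=2 → run F
t=15: queue=[G,H] q_used=0 → run G
t=16: queue=[G,H] q_used=1 → run G
t=17: queue=[G,H] q_used=2 → run G
t=18: queue=[H,G] q_used=0 → run H
t=19: queue=[H,G] q_used=1 → run H
t=20: queue=[H,G] q_used=2 → run H
t=21: queue=[G,H] q_used=0 → run G
t=22: queue=[H] q_used=0 → run H
t=23: queue=[H] q_used=1 → run H
t=24: queue=[H] q_used=2 → run H
t=25: (idle)
t=26: (idle)
t=27: (idle)
t=28: (idle)
t=29: (idle)
t=30: (idle)
t=31: (idle)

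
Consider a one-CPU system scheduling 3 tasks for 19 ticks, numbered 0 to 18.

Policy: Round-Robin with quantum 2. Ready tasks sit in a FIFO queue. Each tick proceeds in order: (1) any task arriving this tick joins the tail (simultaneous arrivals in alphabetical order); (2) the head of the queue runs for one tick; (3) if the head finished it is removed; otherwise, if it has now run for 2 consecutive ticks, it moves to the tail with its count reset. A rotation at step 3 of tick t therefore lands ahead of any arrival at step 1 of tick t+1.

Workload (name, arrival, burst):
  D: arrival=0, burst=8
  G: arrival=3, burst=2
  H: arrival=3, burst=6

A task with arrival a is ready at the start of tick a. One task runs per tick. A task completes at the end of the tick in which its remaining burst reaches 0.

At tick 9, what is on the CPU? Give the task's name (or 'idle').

running at tick 9 = D

t=0: queue=[D] q_used=0 → run D
t=1: queue=[D] q_used=1 → run D
t=2: queue=[D] q_used=0 → run D
t=3: queue=[D,G,H] q_used=1 → run D
t=4: queue=[G,H,D] q_used=0 → run G
t=5: queue=[G,H,D] q_used=1 → run G
t=6: queue=[H,D] q_used=0 → run H
t=7: queue=[H,D] q_used=1 → run H
t=8: queue=[D,H] q_used=0 → run D
t=9: queue=[D,H] q_used=1 → run D
t=10: queue=[H,D] q_used=0 → run H
t=11: queue=[H,D] q_used=1 → run H
t=12: queue=[D,H] q_used=0 → run D
t=13: queue=[D,H] q_used=1 → run D
t=14: queue=[H] q_used=0 → run H
t=15: queue=[H] q_used=1 → run H
t=16: (idle)
t=17: (idle)
t=18: (idle)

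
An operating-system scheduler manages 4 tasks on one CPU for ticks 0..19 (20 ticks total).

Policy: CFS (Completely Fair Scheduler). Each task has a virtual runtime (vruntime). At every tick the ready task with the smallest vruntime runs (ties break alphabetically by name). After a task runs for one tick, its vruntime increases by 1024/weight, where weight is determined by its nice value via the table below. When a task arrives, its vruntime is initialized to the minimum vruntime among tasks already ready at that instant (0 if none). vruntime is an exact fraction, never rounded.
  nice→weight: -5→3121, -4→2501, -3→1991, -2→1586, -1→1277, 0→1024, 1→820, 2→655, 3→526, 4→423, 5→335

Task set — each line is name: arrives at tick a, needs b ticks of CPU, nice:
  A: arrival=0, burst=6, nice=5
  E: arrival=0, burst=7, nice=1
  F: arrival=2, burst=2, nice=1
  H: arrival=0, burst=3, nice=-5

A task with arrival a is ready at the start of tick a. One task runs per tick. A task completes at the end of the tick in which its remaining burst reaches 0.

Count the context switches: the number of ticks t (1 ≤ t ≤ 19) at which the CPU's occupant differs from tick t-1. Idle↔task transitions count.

t=0: vr[A=0 E=0 H=0] → run A
t=1: vr[A=1024/335 E=0 H=0] → run E
t=2: vr[A=1024/335 E=256/205 F=0 H=0] → run F
t=3: vr[A=1024/335 E=256/205 F=256/205 H=0] → run H
t=4: vr[A=1024/335 E=256/205 F=256/205 H=1024/3121] → run H
t=5: vr[A=1024/335 E=256/205 F=256/205 H=2048/3121] → run H
t=6: vr[A=1024/335 E=256/205 F=256/205] → run E
t=7: vr[A=1024/335 E=512/205 F=256/205] → run F
t=8: vr[A=1024/335 E=512/205] → run E
t=9: vr[A=1024/335 E=768/205] → run A
t=10: vr[A=2048/335 E=768/205] → run E
t=11: vr[A=2048/335 E=1024/205] → run E
t=12: vr[A=2048/335 E=256/41] → run A
t=13: vr[A=3072/335 E=256/41] → run E
t=14: vr[A=3072/335 E=1536/205] → run E
t=15: vr[A=3072/335] → run A
t=16: vr[A=4096/335] → run A
t=17: vr[A=1024/67] → run A
t=18: (idle)
t=19: (idle)

context switches = 12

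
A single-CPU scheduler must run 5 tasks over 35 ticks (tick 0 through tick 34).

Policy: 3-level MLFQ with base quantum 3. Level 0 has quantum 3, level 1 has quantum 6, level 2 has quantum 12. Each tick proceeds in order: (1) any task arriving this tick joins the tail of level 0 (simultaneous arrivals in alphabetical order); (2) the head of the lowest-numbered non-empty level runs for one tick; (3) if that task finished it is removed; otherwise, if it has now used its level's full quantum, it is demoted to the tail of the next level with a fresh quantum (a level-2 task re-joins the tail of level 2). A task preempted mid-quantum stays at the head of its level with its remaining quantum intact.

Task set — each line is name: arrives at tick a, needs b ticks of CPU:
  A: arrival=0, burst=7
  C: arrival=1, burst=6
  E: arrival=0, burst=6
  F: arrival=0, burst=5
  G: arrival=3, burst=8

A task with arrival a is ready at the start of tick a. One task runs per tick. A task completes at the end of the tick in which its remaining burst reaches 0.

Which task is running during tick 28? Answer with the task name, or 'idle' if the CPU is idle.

t=0: L0/L1/L2 = AEF/-/- → run A
t=1: L0/L1/L2 = AEFC/-/- → run A
t=2: L0/L1/L2 = AEFC/-/- → run A
t=3: L0/L1/L2 = EFCG/A/- → run E
t=4: L0/L1/L2 = EFCG/A/- → run E
t=5: L0/L1/L2 = EFCG/A/- → run E
t=6: L0/L1/L2 = FCG/AE/- → run F
t=7: L0/L1/L2 = FCG/AE/- → run F
t=8: L0/L1/L2 = FCG/AE/- → run F
t=9: L0/L1/L2 = CG/AEF/- → run C
t=10: L0/L1/L2 = CG/AEF/- → run C
t=11: L0/L1/L2 = CG/AEF/- → run C
t=12: L0/L1/L2 = G/AEFC/- → run G
t=13: L0/L1/L2 = G/AEFC/- → run G
t=14: L0/L1/L2 = G/AEFC/- → run G
t=15: L0/L1/L2 = -/AEFCG/- → run A
t=16: L0/L1/L2 = -/AEFCG/- → run A
t=17: L0/L1/L2 = -/AEFCG/- → run A
t=18: L0/L1/L2 = -/AEFCG/- → run A
t=19: L0/L1/L2 = -/EFCG/- → run E
t=20: L0/L1/L2 = -/EFCG/- → run E
t=21: L0/L1/L2 = -/EFCG/- → run E
t=22: L0/L1/L2 = -/FCG/- → run F
t=23: L0/L1/L2 = -/FCG/- → run F
t=24: L0/L1/L2 = -/CG/- → run C
t=25: L0/L1/L2 = -/CG/- → run C
t=26: L0/L1/L2 = -/CG/- → run C
t=27: L0/L1/L2 = -/G/- → run G
t=28: L0/L1/L2 = -/G/- → run G
t=29: L0/L1/L2 = -/G/- → run G
t=30: L0/L1/L2 = -/G/- → run G
t=31: L0/L1/L2 = -/G/- → run G
t=32: (idle)
t=33: (idle)
t=34: (idle)

running at tick 28 = G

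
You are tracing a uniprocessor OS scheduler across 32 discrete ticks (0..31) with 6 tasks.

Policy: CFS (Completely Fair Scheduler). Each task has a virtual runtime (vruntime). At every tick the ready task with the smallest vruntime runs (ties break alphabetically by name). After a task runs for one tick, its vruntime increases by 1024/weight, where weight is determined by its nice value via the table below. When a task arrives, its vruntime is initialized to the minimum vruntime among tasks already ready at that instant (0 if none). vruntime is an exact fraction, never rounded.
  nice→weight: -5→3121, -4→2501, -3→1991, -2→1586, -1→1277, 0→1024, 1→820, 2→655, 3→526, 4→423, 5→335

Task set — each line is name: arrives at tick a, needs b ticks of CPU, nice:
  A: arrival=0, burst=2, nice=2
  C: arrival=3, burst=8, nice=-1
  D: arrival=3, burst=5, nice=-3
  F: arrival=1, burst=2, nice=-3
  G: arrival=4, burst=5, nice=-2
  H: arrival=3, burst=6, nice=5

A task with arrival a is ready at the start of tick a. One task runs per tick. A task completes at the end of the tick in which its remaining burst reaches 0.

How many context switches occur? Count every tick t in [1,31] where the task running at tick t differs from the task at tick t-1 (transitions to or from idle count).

context switches = 21

t=0: vr[A=0] → run A
t=1: vr[A=1024/655 F=1024/655] → run A
t=2: vr[F=1024/655] → run F
t=3: vr[C=2709504/1304105 D=2709504/1304105 F=2709504/1304105 H=2709504/1304105] → run C
t=4: vr[C=4795440128/1665342085 D=2709504/1304105 F=2709504/1304105 G=2709504/1304105 H=2709504/1304105] → run D
t=5: vr[C=4795440128/1665342085 D=3380224/1304105 F=2709504/1304105 G=2709504/1304105 H=2709504/1304105] → run F
t=6: vr[C=4795440128/1665342085 D=3380224/1304105 G=2709504/1304105 H=2709504/1304105] → run G
t=7: vr[C=4795440128/1665342085 D=3380224/1304105 G=2816338432/1034155265 H=2709504/1304105] → run H
t=8: vr[C=4795440128/1665342085 D=3380224/1304105 G=2816338432/1034155265 H=448617472/87375035] → run D
t=9: vr[C=4795440128/1665342085 D=4050944/1304105 G=2816338432/1034155265 H=448617472/87375035] → run G
t=10: vr[C=4795440128/1665342085 D=4050944/1304105 G=3484040192/1034155265 H=448617472/87375035] → run C
t=11: vr[C=6130843648/1665342085 D=4050944/1304105 G=3484040192/1034155265 H=448617472/87375035] → run D
t=12: vr[C=6130843648/1665342085 D=4721664/1304105 G=3484040192/1034155265 H=448617472/87375035] → run G
t=13: vr[C=6130843648/1665342085 D=4721664/1304105 G=4151741952/1034155265 H=448617472/87375035] → run D
t=14: vr[C=6130843648/1665342085 D=5392384/1304105 G=4151741952/1034155265 H=448617472/87375035] → run C
t=15: vr[C=7466247168/1665342085 D=5392384/1304105 G=4151741952/1034155265 H=448617472/87375035] → run G
t=16: vr[C=7466247168/1665342085 D=5392384/1304105 G=4819443712/1034155265 H=448617472/87375035] → run D
t=17: vr[C=7466247168/1665342085 G=4819443712/1034155265 H=448617472/87375035] → run C
t=18: vr[C=8801650688/1665342085 G=4819443712/1034155265 H=448617472/87375035] → run G
t=19: vr[C=8801650688/1665342085 H=448617472/87375035] → run H
t=20: vr[C=8801650688/1665342085 H=715698176/87375035] → run C
t=21: vr[C=10137054208/1665342085 H=715698176/87375035] → run C
t=22: vr[C=11472457728/1665342085 H=715698176/87375035] → run C
t=23: vr[C=12807861248/1665342085 H=715698176/87375035] → run C
t=24: vr[H=715698176/87375035] → run H
t=25: vr[H=196555776/17475007] → run H
t=26: vr[H=1249859584/87375035] → run H
t=27: vr[H=1516940288/87375035] → run H
t=28: (idle)
t=29: (idle)
t=30: (idle)
t=31: (idle)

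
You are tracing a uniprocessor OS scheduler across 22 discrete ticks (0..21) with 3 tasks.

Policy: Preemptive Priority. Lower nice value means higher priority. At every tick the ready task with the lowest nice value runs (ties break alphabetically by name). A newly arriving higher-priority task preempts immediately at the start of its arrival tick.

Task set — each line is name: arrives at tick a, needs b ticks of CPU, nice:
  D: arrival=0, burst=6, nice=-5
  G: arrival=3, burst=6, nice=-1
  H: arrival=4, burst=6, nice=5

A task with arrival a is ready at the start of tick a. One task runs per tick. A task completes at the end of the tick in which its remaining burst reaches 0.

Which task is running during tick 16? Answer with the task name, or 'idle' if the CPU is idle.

t=0: ready={D} → run D
t=1: ready={D} → run D
t=2: ready={D} → run D
t=3: ready={D,G} → run D
t=4: ready={D,G,H} → run D
t=5: ready={D,G,H} → run D
t=6: ready={G,H} → run G
t=7: ready={G,H} → run G
t=8: ready={G,H} → run G
t=9: ready={G,H} → run G
t=10: ready={G,H} → run G
t=11: ready={G,H} → run G
t=12: ready={H} → run H
t=13: ready={H} → run H
t=14: ready={H} → run H
t=15: ready={H} → run H
t=16: ready={H} → run H
t=17: ready={H} → run H
t=18: (idle)
t=19: (idle)
t=20: (idle)
t=21: (idle)

running at tick 16 = H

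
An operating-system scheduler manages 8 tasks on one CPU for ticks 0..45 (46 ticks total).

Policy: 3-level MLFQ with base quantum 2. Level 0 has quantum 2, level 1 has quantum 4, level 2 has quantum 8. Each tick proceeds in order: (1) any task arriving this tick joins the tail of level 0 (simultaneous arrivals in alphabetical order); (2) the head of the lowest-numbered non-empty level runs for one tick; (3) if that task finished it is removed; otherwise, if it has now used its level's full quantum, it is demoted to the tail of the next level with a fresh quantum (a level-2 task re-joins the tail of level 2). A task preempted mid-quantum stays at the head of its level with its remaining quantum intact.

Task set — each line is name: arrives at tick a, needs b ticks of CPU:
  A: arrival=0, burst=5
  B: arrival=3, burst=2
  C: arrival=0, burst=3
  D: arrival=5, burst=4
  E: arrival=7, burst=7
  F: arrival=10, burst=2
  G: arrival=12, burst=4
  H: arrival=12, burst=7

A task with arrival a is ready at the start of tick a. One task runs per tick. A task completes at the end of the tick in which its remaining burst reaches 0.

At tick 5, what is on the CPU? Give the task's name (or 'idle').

t=0: L0/L1/L2 = AC/-/- → run A
t=1: L0/L1/L2 = AC/-/- → run A
t=2: L0/L1/L2 = C/A/- → run C
t=3: L0/L1/L2 = CB/A/- → run C
t=4: L0/L1/L2 = B/AC/- → run B
t=5: L0/L1/L2 = BD/AC/- → run B
t=6: L0/L1/L2 = D/AC/- → run D
t=7: L0/L1/L2 = DE/AC/- → run D
t=8: L0/L1/L2 = E/ACD/- → run E
t=9: L0/L1/L2 = E/ACD/- → run E
t=10: L0/L1/L2 = F/ACDE/- → run F
t=11: L0/L1/L2 = F/ACDE/- → run F
t=12: L0/L1/L2 = GH/ACDE/- → run G
t=13: L0/L1/L2 = GH/ACDE/- → run G
t=14: L0/L1/L2 = H/ACDEG/- → run H
t=15: L0/L1/L2 = H/ACDEG/- → run H
t=16: L0/L1/L2 = -/ACDEGH/- → run A
t=17: L0/L1/L2 = -/ACDEGH/- → run A
t=18: L0/L1/L2 = -/ACDEGH/- → run A
t=19: L0/L1/L2 = -/CDEGH/- → run C
t=20: L0/L1/L2 = -/DEGH/- → run D
t=21: L0/L1/L2 = -/DEGH/- → run D
t=22: L0/L1/L2 = -/EGH/- → run E
t=23: L0/L1/L2 = -/EGH/- → run E
t=24: L0/L1/L2 = -/EGH/- → run E
t=25: L0/L1/L2 = -/EGH/- → run E
t=26: L0/L1/L2 = -/GH/E → run G
t=27: L0/L1/L2 = -/GH/E → run G
t=28: L0/L1/L2 = -/H/E → run H
t=29: L0/L1/L2 = -/H/E → run H
t=30: L0/L1/L2 = -/H/E → run H
t=31: L0/L1/L2 = -/H/E → run H
t=32: L0/L1/L2 = -/-/EH → run E
t=33: L0/L1/L2 = -/-/H → run H
t=34: (idle)
t=35: (idle)
t=36: (idle)
t=37: (idle)
t=38: (idle)
t=39: (idle)
t=40: (idle)
t=41: (idle)
t=42: (idle)
t=43: (idle)
t=44: (idle)
t=45: (idle)

running at tick 5 = B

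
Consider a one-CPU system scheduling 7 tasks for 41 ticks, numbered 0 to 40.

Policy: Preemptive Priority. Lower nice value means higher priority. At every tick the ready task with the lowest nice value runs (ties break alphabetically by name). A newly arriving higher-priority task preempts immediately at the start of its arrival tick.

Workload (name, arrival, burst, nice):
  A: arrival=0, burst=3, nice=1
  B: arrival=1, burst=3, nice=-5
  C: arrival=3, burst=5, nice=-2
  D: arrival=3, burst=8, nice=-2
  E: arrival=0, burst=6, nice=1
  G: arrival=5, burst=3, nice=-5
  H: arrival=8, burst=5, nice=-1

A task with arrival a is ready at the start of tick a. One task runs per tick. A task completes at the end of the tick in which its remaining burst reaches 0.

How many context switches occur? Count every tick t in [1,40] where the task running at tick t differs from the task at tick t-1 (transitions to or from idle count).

t=0: ready={A,E} → run A
t=1: ready={A,B,E} → run B
t=2: ready={A,B,E} → run B
t=3: ready={A,B,C,D,E} → run B
t=4: ready={A,C,D,E} → run C
t=5: ready={A,C,D,E,G} → run G
t=6: ready={A,C,D,E,G} → run G
t=7: ready={A,C,D,E,G} → run G
t=8: ready={A,C,D,E,H} → run C
t=9: ready={A,C,D,E,H} → run C
t=10: ready={A,C,D,E,H} → run C
t=11: ready={A,C,D,E,H} → run C
t=12: ready={A,D,E,H} → run D
t=13: ready={A,D,E,H} → run D
t=14: ready={A,D,E,H} → run D
t=15: ready={A,D,E,H} → run D
t=16: ready={A,D,E,H} → run D
t=17: ready={A,D,E,H} → run D
t=18: ready={A,D,E,H} → run D
t=19: ready={A,D,E,H} → run D
t=20: ready={A,E,H} → run H
t=21: ready={A,E,H} → run H
t=22: ready={A,E,H} → run H
t=23: ready={A,E,H} → run H
t=24: ready={A,E,H} → run H
t=25: ready={A,E} → run A
t=26: ready={A,E} → run A
t=27: ready={E} → run E
t=28: ready={E} → run E
t=29: ready={E} → run E
t=30: ready={E} → run E
t=31: ready={E} → run E
t=32: ready={E} → run E
t=33: (idle)
t=34: (idle)
t=35: (idle)
t=36: (idle)
t=37: (idle)
t=38: (idle)
t=39: (idle)
t=40: (idle)

context switches = 9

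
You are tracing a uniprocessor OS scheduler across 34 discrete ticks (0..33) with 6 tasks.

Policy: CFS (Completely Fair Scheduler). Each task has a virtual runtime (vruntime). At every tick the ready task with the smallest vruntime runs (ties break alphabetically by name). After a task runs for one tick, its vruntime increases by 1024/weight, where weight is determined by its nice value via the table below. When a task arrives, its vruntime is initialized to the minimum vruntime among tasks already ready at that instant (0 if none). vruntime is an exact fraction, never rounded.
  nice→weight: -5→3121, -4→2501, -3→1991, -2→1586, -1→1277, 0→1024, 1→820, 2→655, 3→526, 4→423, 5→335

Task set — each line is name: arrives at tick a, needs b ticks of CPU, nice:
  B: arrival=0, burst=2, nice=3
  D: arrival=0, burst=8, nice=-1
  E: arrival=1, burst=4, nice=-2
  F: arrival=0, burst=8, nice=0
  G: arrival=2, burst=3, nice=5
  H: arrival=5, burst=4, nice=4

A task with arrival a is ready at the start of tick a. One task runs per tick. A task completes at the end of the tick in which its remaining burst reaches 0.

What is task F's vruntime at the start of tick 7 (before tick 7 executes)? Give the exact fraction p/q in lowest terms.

t=0: vr[B=0 D=0 F=0] → run B
t=1: vr[B=512/263 D=0 E=0 F=0] → run D
t=2: vr[B=512/263 D=1024/1277 E=0 F=0 G=0] → run E
t=3: vr[B=512/263 D=1024/1277 E=512/793 F=0 G=0] → run F
t=4: vr[B=512/263 D=1024/1277 E=512/793 F=1 G=0] → run G
t=5: vr[B=512/263 D=1024/1277 E=512/793 F=1 G=1024/335 H=512/793] → run E
t=6: vr[B=512/263 D=1024/1277 E=1024/793 F=1 G=1024/335 H=512/793] → run H
t=7: vr[B=512/263 D=1024/1277 E=1024/793 F=1 G=1024/335 H=1028608/335439] → run D
t=8: vr[B=512/263 D=2048/1277 E=1024/793 F=1 G=1024/335 H=1028608/335439] → run F
t=9: vr[B=512/263 D=2048/1277 E=1024/793 F=2 G=1024/335 H=1028608/335439] → run E
t=10: vr[B=512/263 D=2048/1277 E=1536/793 F=2 G=1024/335 H=1028608/335439] → run D
t=11: vr[B=512/263 D=3072/1277 E=1536/793 F=2 G=1024/335 H=1028608/335439] → run E
t=12: vr[B=512/263 D=3072/1277 F=2 G=1024/335 H=1028608/335439] → run B
t=13: vr[D=3072/1277 F=2 G=1024/335 H=1028608/335439] → run F
t=14: vr[D=3072/1277 F=3 G=1024/335 H=1028608/335439] → run D
t=15: vr[D=4096/1277 F=3 G=1024/335 H=1028608/335439] → run F
t=16: vr[D=4096/1277 F=4 G=1024/335 H=1028608/335439] → run G
t=17: vr[D=4096/1277 F=4 G=2048/335 H=1028608/335439] → run H
t=18: vr[D=4096/1277 F=4 G=2048/335 H=1840640/335439] → run D
t=19: vr[D=5120/1277 F=4 G=2048/335 H=1840640/335439] → run F
t=20: vr[D=5120/1277 F=5 G=2048/335 H=1840640/335439] → run D
t=21: vr[D=6144/1277 F=5 G=2048/335 H=1840640/335439] → run D
t=22: vr[D=7168/1277 F=5 G=2048/335 H=1840640/335439] → run F
t=23: vr[D=7168/1277 F=6 G=2048/335 H=1840640/335439] → run H
t=24: vr[D=7168/1277 F=6 G=2048/335 H=884224/111813] → run D
t=25: vr[F=6 G=2048/335 H=884224/111813] → run F
t=26: vr[F=7 G=2048/335 H=884224/111813] → run G
t=27: vr[F=7 H=884224/111813] → run F
t=28: vr[H=884224/111813] → run H
t=29: (idle)
t=30: (idle)
t=31: (idle)
t=32: (idle)
t=33: (idle)

vruntime(F, start of tick 7) = 1/1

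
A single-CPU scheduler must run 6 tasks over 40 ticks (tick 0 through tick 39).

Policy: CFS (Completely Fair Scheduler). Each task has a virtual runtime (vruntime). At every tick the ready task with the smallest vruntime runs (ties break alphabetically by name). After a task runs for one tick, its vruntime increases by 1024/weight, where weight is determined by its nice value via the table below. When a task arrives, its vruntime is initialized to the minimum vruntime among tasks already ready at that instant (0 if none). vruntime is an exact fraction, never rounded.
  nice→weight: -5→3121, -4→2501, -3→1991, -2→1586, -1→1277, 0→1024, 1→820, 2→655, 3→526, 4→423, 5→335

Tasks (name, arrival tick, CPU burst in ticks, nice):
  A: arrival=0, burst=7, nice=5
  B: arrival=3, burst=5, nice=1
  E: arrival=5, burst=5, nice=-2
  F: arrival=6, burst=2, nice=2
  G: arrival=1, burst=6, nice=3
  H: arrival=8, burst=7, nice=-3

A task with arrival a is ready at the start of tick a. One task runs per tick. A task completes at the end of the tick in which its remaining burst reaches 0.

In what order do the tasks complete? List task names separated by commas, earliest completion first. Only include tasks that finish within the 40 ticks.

t=0: vr[A=0] → run A
t=1: vr[A=1024/335 G=1024/335] → run A
t=2: vr[A=2048/335 G=1024/335] → run G
t=3: vr[A=2048/335 B=440832/88105 G=440832/88105] → run B
t=4: vr[A=2048/335 B=22585088/3612305 G=440832/88105] → run G
t=5: vr[A=2048/335 B=22585088/3612305 E=2048/335 G=612352/88105] → run A
t=6: vr[A=3072/335 B=22585088/3612305 E=2048/335 F=2048/335 G=612352/88105] → run E
t=7: vr[A=3072/335 B=22585088/3612305 E=1795584/265655 F=2048/335 G=612352/88105] → run F
t=8: vr[A=3072/335 B=22585088/3612305 E=1795584/265655 F=336896/43885 G=612352/88105 H=22585088/3612305] → run B
t=9: vr[A=3072/335 B=27096064/3612305 E=1795584/265655 F=336896/43885 G=612352/88105 H=22585088/3612305] → run H
t=10: vr[A=3072/335 B=27096064/3612305 E=1795584/265655 F=336896/43885 G=612352/88105 H=48665910528/7192099255] → run E
t=11: vr[A=3072/335 B=27096064/3612305 E=1967104/265655 F=336896/43885 G=612352/88105 H=48665910528/7192099255] → run H
t=12: vr[A=3072/335 B=27096064/3612305 E=1967104/265655 F=336896/43885 G=612352/88105 H=52364910848/7192099255] → run G
t=13: vr[A=3072/335 B=27096064/3612305 E=1967104/265655 F=336896/43885 G=783872/88105 H=52364910848/7192099255] → run H
t=14: vr[A=3072/335 B=27096064/3612305 E=1967104/265655 F=336896/43885 G=783872/88105 H=56063911168/7192099255] → run E
t=15: vr[A=3072/335 B=27096064/3612305 E=2138624/265655 F=336896/43885 G=783872/88105 H=56063911168/7192099255] → run B
t=16: vr[A=3072/335 B=6321408/722461 E=2138624/265655 F=336896/43885 G=783872/88105 H=56063911168/7192099255] → run F
t=17: vr[A=3072/335 B=6321408/722461 E=2138624/265655 G=783872/88105 H=56063911168/7192099255] → run H
t=18: vr[A=3072/335 B=6321408/722461 E=2138624/265655 G=783872/88105 H=59762911488/7192099255] → run E
t=19: vr[A=3072/335 B=6321408/722461 E=2310144/265655 G=783872/88105 H=59762911488/7192099255] → run H
t=20: vr[A=3072/335 B=6321408/722461 E=2310144/265655 G=783872/88105 H=63461911808/7192099255] → run E
t=21: vr[A=3072/335 B=6321408/722461 G=783872/88105 H=63461911808/7192099255] → run B
t=22: vr[A=3072/335 B=36118016/3612305 G=783872/88105 H=63461911808/7192099255] → run H
t=23: vr[A=3072/335 B=36118016/3612305 G=783872/88105 H=67160912128/7192099255] → run G
t=24: vr[A=3072/335 B=36118016/3612305 G=955392/88105 H=67160912128/7192099255] → run A
t=25: vr[A=4096/335 B=36118016/3612305 G=955392/88105 H=67160912128/7192099255] → run H
t=26: vr[A=4096/335 B=36118016/3612305 G=955392/88105] → run B
t=27: vr[A=4096/335 G=955392/88105] → run G
t=28: vr[A=4096/335 G=1126912/88105] → run A
t=29: vr[A=1024/67 G=1126912/88105] → run G
t=30: vr[A=1024/67] → run A
t=31: vr[A=6144/335] → run A
t=32: (idle)
t=33: (idle)
t=34: (idle)
t=35: (idle)
t=36: (idle)
t=37: (idle)
t=38: (idle)
t=39: (idle)

completion order = F, E, H, B, G, A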